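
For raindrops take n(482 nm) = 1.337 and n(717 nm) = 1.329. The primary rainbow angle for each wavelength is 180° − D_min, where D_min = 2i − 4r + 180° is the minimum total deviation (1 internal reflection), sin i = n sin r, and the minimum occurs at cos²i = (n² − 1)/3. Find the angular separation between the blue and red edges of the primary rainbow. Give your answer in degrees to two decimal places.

1.16°

At 482 nm (n = 1.337): cos²i = 0.26252 → i = 59.178°, r = 39.964°, D_min = 138.500°, rainbow angle = 41.500°.
At 717 nm (n = 1.329): cos²i = 0.25541 → i = 59.643°, r = 40.487°, D_min = 137.337°, rainbow angle = 42.663°.
Angular width = |41.500° − 42.663°| = 1.163°.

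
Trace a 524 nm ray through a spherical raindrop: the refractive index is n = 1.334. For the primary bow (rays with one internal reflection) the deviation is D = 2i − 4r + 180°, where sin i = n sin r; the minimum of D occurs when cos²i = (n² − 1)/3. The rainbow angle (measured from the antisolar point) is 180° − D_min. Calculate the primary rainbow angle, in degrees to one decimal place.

cos²i = (1.77956 − 1)/3 = 0.25985; i = arccos(0.50976) = 59.352°.
sin r = sin 59.352°/1.334 = 0.64492; r = 40.159°.
D_min = 2·59.352° − 4·40.159° + 180° = 138.067°.
Rainbow angle = 180° − D_min = 41.933°.

41.9°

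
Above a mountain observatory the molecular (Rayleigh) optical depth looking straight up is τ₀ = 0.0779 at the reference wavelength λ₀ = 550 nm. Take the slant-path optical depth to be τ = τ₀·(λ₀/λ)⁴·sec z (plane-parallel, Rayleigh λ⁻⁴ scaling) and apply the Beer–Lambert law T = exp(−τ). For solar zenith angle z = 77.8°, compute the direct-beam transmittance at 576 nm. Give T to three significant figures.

0.736

sec 77.8° = 4.7321.
τ = 0.0779 × (550/576)⁴ × 4.7321 = 0.0779 × 0.8313 × 4.7321 = 0.3064.
T = exp(−0.3064) = 0.7361.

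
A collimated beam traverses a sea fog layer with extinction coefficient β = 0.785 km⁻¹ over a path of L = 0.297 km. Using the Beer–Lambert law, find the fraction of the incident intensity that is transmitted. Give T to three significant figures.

0.792

τ = β·L = 0.785 × 0.297 = 0.2331.
T = exp(−0.2331) = 0.7920.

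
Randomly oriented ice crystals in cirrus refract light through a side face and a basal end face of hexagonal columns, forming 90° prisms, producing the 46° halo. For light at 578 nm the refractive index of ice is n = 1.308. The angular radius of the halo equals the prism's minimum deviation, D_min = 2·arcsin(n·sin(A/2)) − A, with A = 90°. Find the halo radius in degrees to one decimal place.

45.3°

n·sin(A/2) = 1.308 × sin 45° = 1.308 × 0.7071 = 0.9249.
D_min = 2·arcsin(0.9249) − 90° = 2 × 67.653° − 90° = 45.305°.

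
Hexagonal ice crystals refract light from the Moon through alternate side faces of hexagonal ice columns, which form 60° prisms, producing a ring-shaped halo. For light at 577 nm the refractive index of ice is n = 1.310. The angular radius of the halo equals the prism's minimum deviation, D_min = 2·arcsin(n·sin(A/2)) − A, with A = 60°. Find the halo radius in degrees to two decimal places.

n·sin(A/2) = 1.310 × sin 30° = 1.310 × 0.5000 = 0.6550.
D_min = 2·arcsin(0.6550) − 60° = 2 × 40.920° − 60° = 21.839°.

21.84°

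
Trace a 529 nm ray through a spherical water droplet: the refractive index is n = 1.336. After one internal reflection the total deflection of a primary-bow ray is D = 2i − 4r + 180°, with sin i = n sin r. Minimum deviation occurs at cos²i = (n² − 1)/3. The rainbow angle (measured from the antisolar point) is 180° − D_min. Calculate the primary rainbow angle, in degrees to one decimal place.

41.6°

cos²i = (1.78490 − 1)/3 = 0.26163; i = arccos(0.51150) = 59.236°.
sin r = sin 59.236°/1.336 = 0.64318; r = 40.029°.
D_min = 2·59.236° − 4·40.029° + 180° = 138.356°.
Rainbow angle = 180° − D_min = 41.644°.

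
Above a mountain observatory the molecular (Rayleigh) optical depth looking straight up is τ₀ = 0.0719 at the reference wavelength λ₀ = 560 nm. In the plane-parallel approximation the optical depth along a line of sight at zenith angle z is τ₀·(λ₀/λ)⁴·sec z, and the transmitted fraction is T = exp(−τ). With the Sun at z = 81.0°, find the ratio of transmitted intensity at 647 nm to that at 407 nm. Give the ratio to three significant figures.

Airmass: sec 81.0° = 6.3925.
τ(647 nm) = 0.0719 × (560/647)⁴ × 6.3925 = 0.0719 × 0.5612 × 6.3925 = 0.2579.
τ(407 nm) = 0.0719 × (560/407)⁴ × 6.3925 = 0.0719 × 3.5841 × 6.3925 = 1.6473.
T(647)/T(407) = exp(τ_B − τ_A) = exp(1.3893) = 4.0122.

4.01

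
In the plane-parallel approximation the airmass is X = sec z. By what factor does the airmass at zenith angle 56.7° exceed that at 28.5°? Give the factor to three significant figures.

X(56.7°)/X(28.5°) = sec 56.7° / sec 28.5° = cos 28.5° / cos 56.7° = 0.8788/0.5490 = 1.6007.

1.60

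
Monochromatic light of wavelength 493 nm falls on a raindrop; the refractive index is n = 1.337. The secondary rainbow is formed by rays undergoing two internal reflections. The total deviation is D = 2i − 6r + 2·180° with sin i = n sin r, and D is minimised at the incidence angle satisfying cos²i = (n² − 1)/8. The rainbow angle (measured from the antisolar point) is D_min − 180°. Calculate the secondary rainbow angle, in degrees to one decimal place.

51.9°

cos²i = (1.78757 − 1)/8 = 0.09845; i = arccos(0.31376) = 71.714°.
sin r = sin 71.714°/1.337 = 0.71017; r = 45.249°.
D_min = 2·71.714° − 6·45.249° + 360° = 231.934°.
Rainbow angle = D_min − 180° = 51.934°.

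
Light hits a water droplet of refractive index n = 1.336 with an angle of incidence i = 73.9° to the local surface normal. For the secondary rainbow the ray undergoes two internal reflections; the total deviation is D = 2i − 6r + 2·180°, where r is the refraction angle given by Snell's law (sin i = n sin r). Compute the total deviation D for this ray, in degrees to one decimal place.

sin r = sin 73.9° / 1.336 = 0.9608/1.336 = 0.7191; r = 45.98°.
D = 2·73.9° − 6·45.98° + 2·180° = 147.80° − 275.90° + 360° = 231.90°.

231.9°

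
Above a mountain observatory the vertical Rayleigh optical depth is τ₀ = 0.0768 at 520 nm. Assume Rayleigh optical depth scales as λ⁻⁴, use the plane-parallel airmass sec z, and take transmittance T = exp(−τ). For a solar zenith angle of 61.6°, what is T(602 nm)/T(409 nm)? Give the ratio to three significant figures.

Airmass: sec 61.6° = 2.1025.
τ(602 nm) = 0.0768 × (520/602)⁴ × 2.1025 = 0.0768 × 0.5567 × 2.1025 = 0.0899.
τ(409 nm) = 0.0768 × (520/409)⁴ × 2.1025 = 0.0768 × 2.6129 × 2.1025 = 0.4219.
T(602)/T(409) = exp(τ_B − τ_A) = exp(0.3320) = 1.3938.

1.39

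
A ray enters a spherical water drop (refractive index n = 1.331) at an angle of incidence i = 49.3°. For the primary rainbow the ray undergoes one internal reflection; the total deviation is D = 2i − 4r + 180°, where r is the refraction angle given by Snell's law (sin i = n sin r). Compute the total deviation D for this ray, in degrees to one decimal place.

sin r = sin 49.3° / 1.331 = 0.7581/1.331 = 0.5696; r = 34.72°.
D = 2·49.3° − 4·34.72° + 180° = 98.60° − 138.89° + 180° = 139.71°.

139.7°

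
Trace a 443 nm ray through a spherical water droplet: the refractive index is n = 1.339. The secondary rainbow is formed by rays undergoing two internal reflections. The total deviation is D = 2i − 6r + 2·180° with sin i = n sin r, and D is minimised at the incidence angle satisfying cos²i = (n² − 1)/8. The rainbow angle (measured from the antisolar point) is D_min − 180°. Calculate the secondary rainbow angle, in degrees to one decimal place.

cos²i = (1.79292 − 1)/8 = 0.09912; i = arccos(0.31483) = 71.650°.
sin r = sin 71.650°/1.339 = 0.70885; r = 45.141°.
D_min = 2·71.650° − 6·45.141° + 360° = 232.451°.
Rainbow angle = D_min − 180° = 52.451°.

52.5°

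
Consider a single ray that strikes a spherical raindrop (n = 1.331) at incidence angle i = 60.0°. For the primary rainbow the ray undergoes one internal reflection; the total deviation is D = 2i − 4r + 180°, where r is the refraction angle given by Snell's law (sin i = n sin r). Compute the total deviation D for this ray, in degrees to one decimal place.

137.6°

sin r = sin 60.0° / 1.331 = 0.8660/1.331 = 0.6507; r = 40.59°.
D = 2·60.0° − 4·40.59° + 180° = 120.00° − 162.36° + 180° = 137.64°.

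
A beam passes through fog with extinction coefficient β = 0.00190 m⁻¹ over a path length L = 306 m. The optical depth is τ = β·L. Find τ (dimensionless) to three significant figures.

τ = β·L = 0.00190 × 306 = 0.5814.

0.581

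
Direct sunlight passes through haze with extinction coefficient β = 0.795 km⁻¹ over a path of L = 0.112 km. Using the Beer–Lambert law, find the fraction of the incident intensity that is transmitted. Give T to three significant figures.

0.915

τ = β·L = 0.795 × 0.112 = 0.0890.
T = exp(−0.0890) = 0.9148.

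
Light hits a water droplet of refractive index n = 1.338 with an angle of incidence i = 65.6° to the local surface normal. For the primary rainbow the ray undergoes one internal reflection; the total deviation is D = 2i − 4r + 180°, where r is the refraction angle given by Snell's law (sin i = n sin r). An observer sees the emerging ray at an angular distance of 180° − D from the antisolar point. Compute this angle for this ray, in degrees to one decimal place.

40.4°

sin r = sin 65.6° / 1.338 = 0.9107/1.338 = 0.6806; r = 42.89°.
D = 2·65.6° − 4·42.89° + 180° = 131.20° − 171.57° + 180° = 139.63°.
Angle from antisolar point = 180° − D = 40.37°.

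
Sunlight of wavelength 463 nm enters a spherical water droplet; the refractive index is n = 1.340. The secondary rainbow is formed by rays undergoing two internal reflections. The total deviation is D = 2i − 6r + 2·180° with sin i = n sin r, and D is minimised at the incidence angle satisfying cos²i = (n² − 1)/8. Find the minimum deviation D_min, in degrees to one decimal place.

232.7°

cos²i = (1.79560 − 1)/8 = 0.09945; i = arccos(0.31536) = 71.618°.
sin r = sin 71.618°/1.340 = 0.70819; r = 45.088°.
D_min = 2·71.618° − 6·45.088° + 360° = 232.709°.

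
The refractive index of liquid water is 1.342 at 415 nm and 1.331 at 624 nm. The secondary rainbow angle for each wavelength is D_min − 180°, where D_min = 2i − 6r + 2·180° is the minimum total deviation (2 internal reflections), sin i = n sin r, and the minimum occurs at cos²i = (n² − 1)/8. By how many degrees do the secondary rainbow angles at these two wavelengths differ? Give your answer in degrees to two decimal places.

At 415 nm (n = 1.342): cos²i = 0.10012 → i = 71.554°, r = 44.981°, D_min = 233.222°, rainbow angle = 53.222°.
At 624 nm (n = 1.331): cos²i = 0.09645 → i = 71.907°, r = 45.575°, D_min = 230.365°, rainbow angle = 50.365°.
Angular width = |53.222° − 50.365°| = 2.857°.

2.86°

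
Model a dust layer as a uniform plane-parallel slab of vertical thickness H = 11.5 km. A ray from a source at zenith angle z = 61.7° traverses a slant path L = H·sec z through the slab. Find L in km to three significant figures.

sec z = 1/cos 61.7° = 2.1093.
L = 11.5 × 2.1093 = 24.257 km.

24.3 km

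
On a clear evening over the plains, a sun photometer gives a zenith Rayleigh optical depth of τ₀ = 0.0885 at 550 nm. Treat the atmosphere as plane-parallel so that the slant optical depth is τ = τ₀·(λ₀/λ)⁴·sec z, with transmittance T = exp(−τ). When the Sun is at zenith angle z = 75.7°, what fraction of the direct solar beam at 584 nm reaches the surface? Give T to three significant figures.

0.754

sec 75.7° = 4.0486.
τ = 0.0885 × (550/584)⁴ × 4.0486 = 0.0885 × 0.7867 × 4.0486 = 0.2819.
T = exp(−0.2819) = 0.7544.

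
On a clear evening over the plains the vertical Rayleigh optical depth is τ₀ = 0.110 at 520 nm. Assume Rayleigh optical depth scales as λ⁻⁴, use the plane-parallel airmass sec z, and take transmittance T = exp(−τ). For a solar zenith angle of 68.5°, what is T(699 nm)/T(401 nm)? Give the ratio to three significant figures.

Airmass: sec 68.5° = 2.7285.
τ(699 nm) = 0.110 × (520/699)⁴ × 2.7285 = 0.110 × 0.3063 × 2.7285 = 0.0919.
τ(401 nm) = 0.110 × (520/401)⁴ × 2.7285 = 0.110 × 2.8277 × 2.7285 = 0.8487.
T(699)/T(401) = exp(τ_B − τ_A) = exp(0.7568) = 2.1314.

2.13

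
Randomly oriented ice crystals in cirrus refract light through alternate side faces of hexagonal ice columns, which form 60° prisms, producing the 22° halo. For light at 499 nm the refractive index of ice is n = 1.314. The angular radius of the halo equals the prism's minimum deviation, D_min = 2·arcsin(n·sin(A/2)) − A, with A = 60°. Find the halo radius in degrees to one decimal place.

22.1°

n·sin(A/2) = 1.314 × sin 30° = 1.314 × 0.5000 = 0.6570.
D_min = 2·arcsin(0.6570) − 60° = 2 × 41.071° − 60° = 22.143°.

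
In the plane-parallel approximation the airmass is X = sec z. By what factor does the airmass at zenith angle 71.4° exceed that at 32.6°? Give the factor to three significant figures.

X(71.4°)/X(32.6°) = sec 71.4° / sec 32.6° = cos 32.6° / cos 71.4° = 0.8425/0.3190 = 2.6413.

2.64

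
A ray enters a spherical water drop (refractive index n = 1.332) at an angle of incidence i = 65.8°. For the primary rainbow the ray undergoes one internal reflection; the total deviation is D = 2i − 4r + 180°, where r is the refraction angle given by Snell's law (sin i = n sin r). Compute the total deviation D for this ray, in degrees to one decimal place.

sin r = sin 65.8° / 1.332 = 0.9121/1.332 = 0.6848; r = 43.22°.
D = 2·65.8° − 4·43.22° + 180° = 131.60° − 172.87° + 180° = 138.73°.

138.7°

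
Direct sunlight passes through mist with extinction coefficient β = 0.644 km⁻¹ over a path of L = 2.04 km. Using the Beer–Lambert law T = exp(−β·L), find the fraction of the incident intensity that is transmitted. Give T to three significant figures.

τ = β·L = 0.644 × 2.04 = 1.3138.
T = exp(−1.3138) = 0.2688.

0.269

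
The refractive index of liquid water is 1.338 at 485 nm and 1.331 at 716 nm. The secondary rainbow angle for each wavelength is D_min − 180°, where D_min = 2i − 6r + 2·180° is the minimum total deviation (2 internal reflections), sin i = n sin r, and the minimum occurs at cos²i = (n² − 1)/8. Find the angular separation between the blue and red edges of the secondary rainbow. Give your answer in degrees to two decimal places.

1.83°

At 485 nm (n = 1.338): cos²i = 0.09878 → i = 71.682°, r = 45.195°, D_min = 232.193°, rainbow angle = 52.193°.
At 716 nm (n = 1.331): cos²i = 0.09645 → i = 71.907°, r = 45.575°, D_min = 230.365°, rainbow angle = 50.365°.
Angular width = |52.193° − 50.365°| = 1.828°.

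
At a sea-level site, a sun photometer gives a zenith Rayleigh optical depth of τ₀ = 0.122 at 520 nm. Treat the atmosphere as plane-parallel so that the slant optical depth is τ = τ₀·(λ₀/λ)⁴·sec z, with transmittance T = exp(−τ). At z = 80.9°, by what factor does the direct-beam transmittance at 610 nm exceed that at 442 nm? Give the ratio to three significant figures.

Airmass: sec 80.9° = 6.3228.
τ(610 nm) = 0.122 × (520/610)⁴ × 6.3228 = 0.122 × 0.5281 × 6.3228 = 0.4073.
τ(442 nm) = 0.122 × (520/442)⁴ × 6.3228 = 0.122 × 1.9157 × 6.3228 = 1.4777.
T(610)/T(442) = exp(τ_B − τ_A) = exp(1.0704) = 2.9165.

2.92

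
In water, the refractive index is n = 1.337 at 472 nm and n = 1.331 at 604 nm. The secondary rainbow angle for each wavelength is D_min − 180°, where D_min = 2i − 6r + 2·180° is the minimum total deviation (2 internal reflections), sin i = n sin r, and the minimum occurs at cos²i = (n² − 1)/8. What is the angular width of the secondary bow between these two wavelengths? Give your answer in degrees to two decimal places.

At 472 nm (n = 1.337): cos²i = 0.09845 → i = 71.714°, r = 45.249°, D_min = 231.934°, rainbow angle = 51.934°.
At 604 nm (n = 1.331): cos²i = 0.09645 → i = 71.907°, r = 45.575°, D_min = 230.365°, rainbow angle = 50.365°.
Angular width = |51.934° − 50.365°| = 1.569°.

1.57°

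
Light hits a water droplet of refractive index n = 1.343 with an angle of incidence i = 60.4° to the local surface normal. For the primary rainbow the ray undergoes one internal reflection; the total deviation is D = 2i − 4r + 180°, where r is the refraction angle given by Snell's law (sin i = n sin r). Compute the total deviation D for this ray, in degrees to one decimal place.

139.4°

sin r = sin 60.4° / 1.343 = 0.8695/1.343 = 0.6474; r = 40.35°.
D = 2·60.4° − 4·40.35° + 180° = 120.80° − 161.39° + 180° = 139.41°.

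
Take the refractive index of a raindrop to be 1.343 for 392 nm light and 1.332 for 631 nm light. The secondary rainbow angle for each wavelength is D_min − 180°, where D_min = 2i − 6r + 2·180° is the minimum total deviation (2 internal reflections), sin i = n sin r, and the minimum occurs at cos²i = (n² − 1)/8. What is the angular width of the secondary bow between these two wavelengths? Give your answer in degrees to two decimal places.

At 392 nm (n = 1.343): cos²i = 0.10046 → i = 71.522°, r = 44.928°, D_min = 233.478°, rainbow angle = 53.478°.
At 631 nm (n = 1.332): cos²i = 0.09678 → i = 71.875°, r = 45.520°, D_min = 230.628°, rainbow angle = 50.628°.
Angular width = |53.478° − 50.628°| = 2.849°.

2.85°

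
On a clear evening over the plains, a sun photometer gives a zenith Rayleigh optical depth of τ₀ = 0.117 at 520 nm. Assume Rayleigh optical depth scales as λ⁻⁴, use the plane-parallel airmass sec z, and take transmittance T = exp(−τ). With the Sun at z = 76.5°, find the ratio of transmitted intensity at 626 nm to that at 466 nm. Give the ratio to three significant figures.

Airmass: sec 76.5° = 4.2837.
τ(626 nm) = 0.117 × (520/626)⁴ × 4.2837 = 0.117 × 0.4761 × 4.2837 = 0.2386.
τ(466 nm) = 0.117 × (520/466)⁴ × 4.2837 = 0.117 × 1.5505 × 4.2837 = 0.7771.
T(626)/T(466) = exp(τ_B − τ_A) = exp(0.5385) = 1.7134.

1.71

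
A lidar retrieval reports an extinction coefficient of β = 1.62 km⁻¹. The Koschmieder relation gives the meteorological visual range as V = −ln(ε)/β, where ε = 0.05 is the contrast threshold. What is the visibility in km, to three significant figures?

V = −ln(0.05) / 1.62 = 2.996 / 1.62 = 1.8492 km.

1.85 km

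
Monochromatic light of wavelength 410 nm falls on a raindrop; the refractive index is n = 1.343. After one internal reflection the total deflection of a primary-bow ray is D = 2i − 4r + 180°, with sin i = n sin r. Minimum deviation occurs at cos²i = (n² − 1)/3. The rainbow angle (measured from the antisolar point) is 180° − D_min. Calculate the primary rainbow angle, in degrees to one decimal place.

40.6°

cos²i = (1.80365 − 1)/3 = 0.26788; i = arccos(0.51757) = 58.830°.
sin r = sin 58.830°/1.343 = 0.63711; r = 39.577°.
D_min = 2·58.830° − 4·39.577° + 180° = 139.354°.
Rainbow angle = 180° − D_min = 40.646°.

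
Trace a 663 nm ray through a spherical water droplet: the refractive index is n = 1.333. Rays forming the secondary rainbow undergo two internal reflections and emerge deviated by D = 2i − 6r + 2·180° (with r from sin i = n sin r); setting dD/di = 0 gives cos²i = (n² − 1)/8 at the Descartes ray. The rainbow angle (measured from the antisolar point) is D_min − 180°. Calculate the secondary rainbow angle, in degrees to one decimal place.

cos²i = (1.77689 − 1)/8 = 0.09711; i = arccos(0.31163) = 71.843°.
sin r = sin 71.843°/1.333 = 0.71283; r = 45.466°.
D_min = 2·71.843° − 6·45.466° + 360° = 230.891°.
Rainbow angle = D_min − 180° = 50.891°.

50.9°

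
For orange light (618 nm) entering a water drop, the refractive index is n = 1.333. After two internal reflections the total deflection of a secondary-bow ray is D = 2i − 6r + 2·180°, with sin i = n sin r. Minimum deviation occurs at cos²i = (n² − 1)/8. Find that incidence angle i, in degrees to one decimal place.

71.8°

cos²i = (1.333² − 1)/8 = (1.77689 − 1)/8 = 0.09711.
cos i = 0.31163, so i = 71.843°.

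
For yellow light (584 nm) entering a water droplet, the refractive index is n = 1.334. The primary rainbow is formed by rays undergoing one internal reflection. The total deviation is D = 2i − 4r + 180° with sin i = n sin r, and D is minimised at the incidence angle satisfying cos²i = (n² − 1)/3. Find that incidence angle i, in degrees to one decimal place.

cos²i = (1.334² − 1)/3 = (1.77956 − 1)/3 = 0.25985.
cos i = 0.50976, so i = 59.352°.

59.4°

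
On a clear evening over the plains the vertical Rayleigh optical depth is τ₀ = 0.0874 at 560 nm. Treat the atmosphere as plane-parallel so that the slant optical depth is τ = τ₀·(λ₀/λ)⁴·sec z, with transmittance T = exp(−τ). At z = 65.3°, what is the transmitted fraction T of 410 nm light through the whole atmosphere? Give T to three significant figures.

sec 65.3° = 2.3931.
τ = 0.0874 × (560/410)⁴ × 2.3931 = 0.0874 × 3.4803 × 2.3931 = 0.7279.
T = exp(−0.7279) = 0.4829.

0.483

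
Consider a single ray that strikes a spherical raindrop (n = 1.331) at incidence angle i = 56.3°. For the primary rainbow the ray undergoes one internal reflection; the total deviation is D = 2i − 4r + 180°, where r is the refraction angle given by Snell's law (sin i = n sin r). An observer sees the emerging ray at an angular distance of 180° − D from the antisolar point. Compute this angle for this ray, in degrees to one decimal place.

42.1°

sin r = sin 56.3° / 1.331 = 0.8320/1.331 = 0.6251; r = 38.69°.
D = 2·56.3° − 4·38.69° + 180° = 112.60° − 154.75° + 180° = 137.85°.
Angle from antisolar point = 180° − D = 42.15°.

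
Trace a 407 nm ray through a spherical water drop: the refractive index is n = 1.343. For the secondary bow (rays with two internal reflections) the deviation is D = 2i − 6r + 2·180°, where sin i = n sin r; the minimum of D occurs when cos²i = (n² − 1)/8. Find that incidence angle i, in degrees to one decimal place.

71.5°

cos²i = (1.343² − 1)/8 = (1.80365 − 1)/8 = 0.10046.
cos i = 0.31695, so i = 71.522°.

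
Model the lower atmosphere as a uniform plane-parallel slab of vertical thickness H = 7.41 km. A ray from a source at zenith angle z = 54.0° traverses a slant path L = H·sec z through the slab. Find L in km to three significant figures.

sec z = 1/cos 54.0° = 1.7013.
L = 7.41 × 1.7013 = 12.607 km.

12.6 km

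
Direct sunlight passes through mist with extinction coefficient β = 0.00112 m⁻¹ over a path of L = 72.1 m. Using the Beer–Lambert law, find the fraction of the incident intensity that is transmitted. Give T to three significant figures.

0.922

τ = β·L = 0.00112 × 72.1 = 0.0808.
T = exp(−0.0808) = 0.9224.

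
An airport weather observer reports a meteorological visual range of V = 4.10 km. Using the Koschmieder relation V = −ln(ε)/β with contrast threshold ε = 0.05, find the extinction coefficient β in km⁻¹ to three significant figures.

0.731 km⁻¹

β = −ln(0.05) / V = 2.996 / 4.10 = 0.7307 km⁻¹.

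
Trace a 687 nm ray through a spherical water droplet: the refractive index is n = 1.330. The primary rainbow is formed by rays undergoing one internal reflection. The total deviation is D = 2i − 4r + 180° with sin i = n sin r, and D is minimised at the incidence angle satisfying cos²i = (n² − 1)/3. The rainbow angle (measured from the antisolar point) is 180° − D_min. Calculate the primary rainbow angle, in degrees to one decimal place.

42.5°

cos²i = (1.76890 − 1)/3 = 0.25630; i = arccos(0.50626) = 59.585°.
sin r = sin 59.585°/1.330 = 0.64841; r = 40.422°.
D_min = 2·59.585° − 4·40.422° + 180° = 137.484°.
Rainbow angle = 180° − D_min = 42.516°.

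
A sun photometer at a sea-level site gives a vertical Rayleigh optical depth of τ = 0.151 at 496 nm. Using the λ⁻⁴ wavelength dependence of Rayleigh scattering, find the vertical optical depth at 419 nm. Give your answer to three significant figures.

0.297

τ(419 nm) = τ(496 nm) × (496/419)⁴ = 0.151 × (1.1838)⁴ = 0.151 × 1.9637 = 0.2965.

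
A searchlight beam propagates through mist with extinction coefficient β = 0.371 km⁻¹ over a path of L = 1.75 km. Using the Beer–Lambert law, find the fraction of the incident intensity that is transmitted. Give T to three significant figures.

τ = β·L = 0.371 × 1.75 = 0.6492.
T = exp(−0.6492) = 0.5224.

0.522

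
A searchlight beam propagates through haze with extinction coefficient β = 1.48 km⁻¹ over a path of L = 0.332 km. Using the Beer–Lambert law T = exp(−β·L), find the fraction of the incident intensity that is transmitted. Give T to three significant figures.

0.612

τ = β·L = 1.48 × 0.332 = 0.4914.
T = exp(−0.4914) = 0.6118.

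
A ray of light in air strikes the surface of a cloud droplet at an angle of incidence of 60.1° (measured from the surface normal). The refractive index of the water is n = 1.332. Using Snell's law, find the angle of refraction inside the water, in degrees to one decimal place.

40.6°

Snell: sin θ_r = sin θ_i / n = sin 60.1° / 1.332 = 0.8669 / 1.332 = 0.6508.
θ_r = arcsin(0.6508) = 40.60°.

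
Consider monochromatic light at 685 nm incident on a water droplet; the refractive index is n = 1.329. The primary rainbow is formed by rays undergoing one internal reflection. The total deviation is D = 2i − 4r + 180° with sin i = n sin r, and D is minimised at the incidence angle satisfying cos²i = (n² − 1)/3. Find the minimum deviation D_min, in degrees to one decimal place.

cos²i = (1.76624 − 1)/3 = 0.25541; i = arccos(0.50538) = 59.643°.
sin r = sin 59.643°/1.329 = 0.64928; r = 40.487°.
D_min = 2·59.643° − 4·40.487° + 180° = 137.337°.

137.3°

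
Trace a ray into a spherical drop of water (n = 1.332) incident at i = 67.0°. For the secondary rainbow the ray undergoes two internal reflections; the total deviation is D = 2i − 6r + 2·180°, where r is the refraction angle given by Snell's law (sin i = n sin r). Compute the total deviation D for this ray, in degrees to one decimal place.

231.7°

sin r = sin 67.0° / 1.332 = 0.9205/1.332 = 0.6911; r = 43.71°.
D = 2·67.0° − 6·43.71° + 2·180° = 134.00° − 262.29° + 360° = 231.71°.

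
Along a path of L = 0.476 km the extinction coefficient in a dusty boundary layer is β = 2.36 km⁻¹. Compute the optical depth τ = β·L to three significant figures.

τ = β·L = 2.36 × 0.476 = 1.1234.

1.12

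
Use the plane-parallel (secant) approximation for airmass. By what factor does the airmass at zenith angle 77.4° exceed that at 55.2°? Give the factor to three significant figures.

2.62

X(77.4°)/X(55.2°) = sec 77.4° / sec 55.2° = cos 55.2° / cos 77.4° = 0.5707/0.2181 = 2.6162.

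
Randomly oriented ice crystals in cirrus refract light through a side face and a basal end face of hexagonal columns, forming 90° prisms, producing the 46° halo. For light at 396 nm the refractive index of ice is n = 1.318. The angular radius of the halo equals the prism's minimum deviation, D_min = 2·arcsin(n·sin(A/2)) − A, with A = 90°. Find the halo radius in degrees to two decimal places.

n·sin(A/2) = 1.318 × sin 45° = 1.318 × 0.7071 = 0.9320.
D_min = 2·arcsin(0.9320) − 90° = 2 × 68.743° − 90° = 47.487°.

47.49°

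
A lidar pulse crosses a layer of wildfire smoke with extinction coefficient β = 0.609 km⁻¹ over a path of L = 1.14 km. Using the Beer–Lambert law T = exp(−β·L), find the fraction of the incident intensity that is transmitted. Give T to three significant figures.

0.499

τ = β·L = 0.609 × 1.14 = 0.6943.
T = exp(−0.6943) = 0.4994.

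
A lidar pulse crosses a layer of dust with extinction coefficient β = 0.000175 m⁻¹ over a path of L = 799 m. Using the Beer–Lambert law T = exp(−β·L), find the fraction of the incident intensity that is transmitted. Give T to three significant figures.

0.870

τ = β·L = 0.000175 × 799 = 0.1398.
T = exp(−0.1398) = 0.8695.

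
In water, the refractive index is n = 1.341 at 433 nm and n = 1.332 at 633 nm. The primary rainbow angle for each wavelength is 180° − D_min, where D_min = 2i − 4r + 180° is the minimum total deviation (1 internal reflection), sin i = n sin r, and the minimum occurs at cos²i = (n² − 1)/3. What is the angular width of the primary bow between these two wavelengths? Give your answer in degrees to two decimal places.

At 433 nm (n = 1.341): cos²i = 0.26609 → i = 58.946°, r = 39.705°, D_min = 139.071°, rainbow angle = 40.929°.
At 633 nm (n = 1.332): cos²i = 0.25807 → i = 59.469°, r = 40.290°, D_min = 137.776°, rainbow angle = 42.224°.
Angular width = |40.929° − 42.224°| = 1.295°.

1.29°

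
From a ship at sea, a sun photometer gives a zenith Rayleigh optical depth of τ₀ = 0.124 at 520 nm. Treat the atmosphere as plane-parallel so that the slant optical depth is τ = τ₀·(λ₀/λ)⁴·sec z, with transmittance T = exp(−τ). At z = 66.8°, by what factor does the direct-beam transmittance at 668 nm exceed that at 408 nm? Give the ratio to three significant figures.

2.04

Airmass: sec 66.8° = 2.5384.
τ(668 nm) = 0.124 × (520/668)⁴ × 2.5384 = 0.124 × 0.3672 × 2.5384 = 0.1156.
τ(408 nm) = 0.124 × (520/408)⁴ × 2.5384 = 0.124 × 2.6386 × 2.5384 = 0.8305.
T(668)/T(408) = exp(τ_B − τ_A) = exp(0.7150) = 2.0441.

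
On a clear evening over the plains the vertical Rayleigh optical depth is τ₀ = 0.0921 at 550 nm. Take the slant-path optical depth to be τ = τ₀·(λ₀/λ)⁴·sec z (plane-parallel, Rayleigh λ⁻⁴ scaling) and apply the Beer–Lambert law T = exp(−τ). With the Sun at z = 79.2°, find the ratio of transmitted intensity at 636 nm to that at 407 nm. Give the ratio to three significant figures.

Airmass: sec 79.2° = 5.3367.
τ(636 nm) = 0.0921 × (550/636)⁴ × 5.3367 = 0.0921 × 0.5593 × 5.3367 = 0.2749.
τ(407 nm) = 0.0921 × (550/407)⁴ × 5.3367 = 0.0921 × 3.3348 × 5.3367 = 1.6391.
T(636)/T(407) = exp(τ_B − τ_A) = exp(1.3642) = 3.9127.

3.91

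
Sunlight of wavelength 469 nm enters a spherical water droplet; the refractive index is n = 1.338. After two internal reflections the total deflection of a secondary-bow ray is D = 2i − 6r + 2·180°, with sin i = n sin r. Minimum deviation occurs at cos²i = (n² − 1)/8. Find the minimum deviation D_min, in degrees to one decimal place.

232.2°

cos²i = (1.79024 − 1)/8 = 0.09878; i = arccos(0.31429) = 71.682°.
sin r = sin 71.682°/1.338 = 0.70951; r = 45.195°.
D_min = 2·71.682° − 6·45.195° + 360° = 232.193°.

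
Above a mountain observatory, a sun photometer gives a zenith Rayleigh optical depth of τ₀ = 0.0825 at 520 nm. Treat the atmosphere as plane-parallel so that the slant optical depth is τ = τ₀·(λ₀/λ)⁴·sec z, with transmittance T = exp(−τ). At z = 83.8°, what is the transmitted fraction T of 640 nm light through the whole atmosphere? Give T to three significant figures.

sec 83.8° = 9.2593.
τ = 0.0825 × (520/640)⁴ × 9.2593 = 0.0825 × 0.4358 × 9.2593 = 0.3329.
T = exp(−0.3329) = 0.7168.

0.717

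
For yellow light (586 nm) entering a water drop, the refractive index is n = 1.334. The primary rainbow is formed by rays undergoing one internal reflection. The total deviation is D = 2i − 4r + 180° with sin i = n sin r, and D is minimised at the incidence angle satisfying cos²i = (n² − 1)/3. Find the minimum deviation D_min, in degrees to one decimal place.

138.1°

cos²i = (1.77956 − 1)/3 = 0.25985; i = arccos(0.50976) = 59.352°.
sin r = sin 59.352°/1.334 = 0.64492; r = 40.159°.
D_min = 2·59.352° − 4·40.159° + 180° = 138.067°.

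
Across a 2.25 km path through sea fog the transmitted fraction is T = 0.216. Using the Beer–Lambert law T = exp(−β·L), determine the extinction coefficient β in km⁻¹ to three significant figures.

0.681 km⁻¹

Beer–Lambert: T = exp(−βL) ⇒ β = −ln(T)/L = −ln(0.216)/2.25 = 1.5325/2.25 = 0.6811 km⁻¹.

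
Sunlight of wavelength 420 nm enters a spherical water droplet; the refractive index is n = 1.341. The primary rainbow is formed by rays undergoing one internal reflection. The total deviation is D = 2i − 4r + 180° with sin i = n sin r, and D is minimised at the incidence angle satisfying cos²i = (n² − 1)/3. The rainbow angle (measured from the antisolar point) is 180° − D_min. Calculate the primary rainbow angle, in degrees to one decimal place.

40.9°

cos²i = (1.79828 − 1)/3 = 0.26609; i = arccos(0.51584) = 58.946°.
sin r = sin 58.946°/1.341 = 0.63884; r = 39.705°.
D_min = 2·58.946° − 4·39.705° + 180° = 139.071°.
Rainbow angle = 180° − D_min = 40.929°.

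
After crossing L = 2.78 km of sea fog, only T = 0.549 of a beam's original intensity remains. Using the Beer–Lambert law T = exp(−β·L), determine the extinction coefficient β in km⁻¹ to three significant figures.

0.216 km⁻¹

Beer–Lambert: T = exp(−βL) ⇒ β = −ln(T)/L = −ln(0.549)/2.78 = 0.5997/2.78 = 0.2157 km⁻¹.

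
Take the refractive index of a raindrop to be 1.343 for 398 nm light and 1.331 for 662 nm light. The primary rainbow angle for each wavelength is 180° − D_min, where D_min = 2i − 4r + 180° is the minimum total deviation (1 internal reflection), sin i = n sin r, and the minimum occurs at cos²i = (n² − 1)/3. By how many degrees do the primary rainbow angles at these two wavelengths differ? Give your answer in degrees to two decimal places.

1.72°

At 398 nm (n = 1.343): cos²i = 0.26788 → i = 58.830°, r = 39.577°, D_min = 139.354°, rainbow angle = 40.646°.
At 662 nm (n = 1.331): cos²i = 0.25719 → i = 59.527°, r = 40.356°, D_min = 137.630°, rainbow angle = 42.370°.
Angular width = |40.646° − 42.370°| = 1.724°.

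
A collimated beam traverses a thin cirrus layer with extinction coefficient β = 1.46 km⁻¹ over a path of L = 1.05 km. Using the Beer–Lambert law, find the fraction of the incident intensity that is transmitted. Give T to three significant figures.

0.216

τ = β·L = 1.46 × 1.05 = 1.5330.
T = exp(−1.5330) = 0.2159.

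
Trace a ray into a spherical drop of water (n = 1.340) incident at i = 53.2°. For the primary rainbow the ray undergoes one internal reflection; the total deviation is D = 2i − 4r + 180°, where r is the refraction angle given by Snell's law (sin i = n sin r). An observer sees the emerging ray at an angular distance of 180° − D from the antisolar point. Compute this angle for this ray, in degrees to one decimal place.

sin r = sin 53.2° / 1.340 = 0.8007/1.340 = 0.5976; r = 36.70°.
D = 2·53.2° − 4·36.70° + 180° = 106.40° − 146.78° + 180° = 139.62°.
Angle from antisolar point = 180° − D = 40.38°.

40.4°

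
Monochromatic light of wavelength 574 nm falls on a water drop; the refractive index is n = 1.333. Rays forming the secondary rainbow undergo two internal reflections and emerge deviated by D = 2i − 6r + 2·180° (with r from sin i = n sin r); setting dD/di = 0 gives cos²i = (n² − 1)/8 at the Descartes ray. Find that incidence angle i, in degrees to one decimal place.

71.8°

cos²i = (1.333² − 1)/8 = (1.77689 − 1)/8 = 0.09711.
cos i = 0.31163, so i = 71.843°.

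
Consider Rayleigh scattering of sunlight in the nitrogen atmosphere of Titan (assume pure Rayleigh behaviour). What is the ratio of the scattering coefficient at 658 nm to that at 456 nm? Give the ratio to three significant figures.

0.231

Rayleigh scattering ∝ λ⁻⁴, so the ratio of coefficients is the inverse fourth power of the wavelength ratio.
σ(658)/σ(456) = (456/658)⁴ = (0.6930)⁴ = 0.2307.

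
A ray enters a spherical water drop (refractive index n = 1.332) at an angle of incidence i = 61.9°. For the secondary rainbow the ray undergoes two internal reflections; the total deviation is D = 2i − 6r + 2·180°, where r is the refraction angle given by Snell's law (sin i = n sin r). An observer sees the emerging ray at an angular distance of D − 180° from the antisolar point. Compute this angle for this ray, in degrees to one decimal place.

sin r = sin 61.9° / 1.332 = 0.8821/1.332 = 0.6623; r = 41.47°.
D = 2·61.9° − 6·41.47° + 2·180° = 123.80° − 248.83° + 360° = 234.97°.
Angle from antisolar point = D − 180° = 54.97°.

55.0°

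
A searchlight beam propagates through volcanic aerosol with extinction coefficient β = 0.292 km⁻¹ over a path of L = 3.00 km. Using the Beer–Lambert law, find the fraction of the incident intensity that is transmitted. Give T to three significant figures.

τ = β·L = 0.292 × 3.00 = 0.8760.
T = exp(−0.8760) = 0.4164.

0.416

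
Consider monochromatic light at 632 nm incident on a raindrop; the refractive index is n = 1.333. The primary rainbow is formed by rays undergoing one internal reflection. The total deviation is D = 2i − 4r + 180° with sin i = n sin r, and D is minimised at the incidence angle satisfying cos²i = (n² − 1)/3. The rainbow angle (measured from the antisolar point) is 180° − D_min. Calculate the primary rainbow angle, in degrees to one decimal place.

42.1°

cos²i = (1.77689 − 1)/3 = 0.25896; i = arccos(0.50888) = 59.410°.
sin r = sin 59.410°/1.333 = 0.64579; r = 40.225°.
D_min = 2·59.410° − 4·40.225° + 180° = 137.922°.
Rainbow angle = 180° − D_min = 42.078°.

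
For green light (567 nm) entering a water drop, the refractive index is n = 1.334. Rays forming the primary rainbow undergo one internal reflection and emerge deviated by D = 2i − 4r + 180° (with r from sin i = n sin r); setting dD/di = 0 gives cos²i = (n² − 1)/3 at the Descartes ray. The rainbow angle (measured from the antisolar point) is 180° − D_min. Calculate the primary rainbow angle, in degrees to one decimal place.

cos²i = (1.77956 − 1)/3 = 0.25985; i = arccos(0.50976) = 59.352°.
sin r = sin 59.352°/1.334 = 0.64492; r = 40.159°.
D_min = 2·59.352° − 4·40.159° + 180° = 138.067°.
Rainbow angle = 180° − D_min = 41.933°.

41.9°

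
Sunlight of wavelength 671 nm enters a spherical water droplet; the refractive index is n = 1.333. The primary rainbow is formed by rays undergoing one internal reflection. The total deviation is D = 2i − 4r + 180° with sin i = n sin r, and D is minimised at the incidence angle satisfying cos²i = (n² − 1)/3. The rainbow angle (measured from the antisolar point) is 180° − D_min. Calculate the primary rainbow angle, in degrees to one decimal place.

cos²i = (1.77689 − 1)/3 = 0.25896; i = arccos(0.50888) = 59.410°.
sin r = sin 59.410°/1.333 = 0.64579; r = 40.225°.
D_min = 2·59.410° − 4·40.225° + 180° = 137.922°.
Rainbow angle = 180° − D_min = 42.078°.

42.1°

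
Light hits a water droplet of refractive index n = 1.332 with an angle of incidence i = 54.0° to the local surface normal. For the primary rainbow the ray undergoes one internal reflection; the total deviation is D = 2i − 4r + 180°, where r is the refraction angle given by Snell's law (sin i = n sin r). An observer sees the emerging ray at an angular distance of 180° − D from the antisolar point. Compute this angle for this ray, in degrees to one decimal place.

41.6°

sin r = sin 54.0° / 1.332 = 0.8090/1.332 = 0.6074; r = 37.40°.
D = 2·54.0° − 4·37.40° + 180° = 108.00° − 149.60° + 180° = 138.40°.
Angle from antisolar point = 180° − D = 41.60°.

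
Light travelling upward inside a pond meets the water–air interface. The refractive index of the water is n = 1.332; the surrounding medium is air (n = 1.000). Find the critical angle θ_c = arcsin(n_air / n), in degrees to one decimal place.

sin θ_c = n_air / n = 1.000 / 1.332 = 0.7508.
θ_c = arcsin(0.7508) = 48.66°.

48.7°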